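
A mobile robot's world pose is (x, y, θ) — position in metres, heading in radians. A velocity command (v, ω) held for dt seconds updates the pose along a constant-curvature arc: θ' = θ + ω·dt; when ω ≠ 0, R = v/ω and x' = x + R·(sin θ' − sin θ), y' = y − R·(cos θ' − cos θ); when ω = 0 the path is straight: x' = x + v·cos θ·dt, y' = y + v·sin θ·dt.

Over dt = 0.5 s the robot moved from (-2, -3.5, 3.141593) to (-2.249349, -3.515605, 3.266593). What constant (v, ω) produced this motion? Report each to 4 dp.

v = 0.5000, ω = 0.2500

Δθ = 3.266593 − 3.141593 = 0.125000
ω = Δθ/dt = 0.125000/0.5 = 0.2500
R = Δx/(sin θ' − sin θ) = 2.0000
v = R·ω = 2.0000·0.2500 = 0.5000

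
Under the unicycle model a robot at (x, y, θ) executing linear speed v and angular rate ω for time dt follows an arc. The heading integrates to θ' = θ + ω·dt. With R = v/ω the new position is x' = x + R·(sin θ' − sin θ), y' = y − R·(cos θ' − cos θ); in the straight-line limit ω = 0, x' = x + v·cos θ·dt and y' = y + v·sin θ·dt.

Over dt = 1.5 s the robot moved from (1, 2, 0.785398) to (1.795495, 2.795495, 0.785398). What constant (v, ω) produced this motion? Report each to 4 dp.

v = 0.7500, ω = 0.0000

Δθ = 0.785398 − 0.785398 = 0.000000
ω = Δθ/dt = 0.000000/1.5 = 0.0000
ω = 0 → v = (Δx·cos θ + Δy·sin θ)/dt = 0.7500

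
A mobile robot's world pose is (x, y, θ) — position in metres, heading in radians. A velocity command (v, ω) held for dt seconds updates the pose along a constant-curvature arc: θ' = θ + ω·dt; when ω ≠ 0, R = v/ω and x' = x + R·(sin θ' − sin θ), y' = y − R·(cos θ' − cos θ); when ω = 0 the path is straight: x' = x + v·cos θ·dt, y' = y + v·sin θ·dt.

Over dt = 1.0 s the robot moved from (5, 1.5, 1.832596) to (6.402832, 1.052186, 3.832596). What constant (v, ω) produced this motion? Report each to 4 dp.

Δθ = 3.832596 − 1.832596 = 2.000000
ω = Δθ/dt = 2.000000/1.0 = 2.0000
R = Δx/(sin θ' − sin θ) = -0.8750
v = R·ω = -0.8750·2.0000 = -1.7500

v = -1.7500, ω = 2.0000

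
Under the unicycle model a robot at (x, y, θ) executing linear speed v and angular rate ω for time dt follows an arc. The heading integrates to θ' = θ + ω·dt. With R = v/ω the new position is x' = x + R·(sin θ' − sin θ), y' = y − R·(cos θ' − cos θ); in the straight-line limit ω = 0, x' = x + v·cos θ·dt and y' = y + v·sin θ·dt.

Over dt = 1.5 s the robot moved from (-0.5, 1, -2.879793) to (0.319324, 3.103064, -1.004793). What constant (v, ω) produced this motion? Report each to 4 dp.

v = -1.7500, ω = 1.2500

Δθ = -1.004793 − -2.879793 = 1.875000
ω = Δθ/dt = 1.875000/1.5 = 1.2500
R = −Δy/(cos θ' − cos θ) = -1.4000
v = R·ω = -1.4000·1.2500 = -1.7500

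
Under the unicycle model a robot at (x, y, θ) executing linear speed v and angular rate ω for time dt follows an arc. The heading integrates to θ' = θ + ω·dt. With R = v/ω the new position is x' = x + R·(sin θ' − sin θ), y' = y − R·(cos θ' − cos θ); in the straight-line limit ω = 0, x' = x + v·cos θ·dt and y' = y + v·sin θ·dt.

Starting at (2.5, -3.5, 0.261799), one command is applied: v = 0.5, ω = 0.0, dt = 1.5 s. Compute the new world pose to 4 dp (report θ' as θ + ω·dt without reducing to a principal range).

(3.2244, -3.3059, 0.2618)

θ' = 0.2618 + 0.0·1.5 = 0.2618
ω = 0 → straight: x' = 2.5 + 0.5·cos(0.2618)·1.5 = 3.2244
y' = -3.5 + 0.5·sin(0.2618)·1.5 = -3.3059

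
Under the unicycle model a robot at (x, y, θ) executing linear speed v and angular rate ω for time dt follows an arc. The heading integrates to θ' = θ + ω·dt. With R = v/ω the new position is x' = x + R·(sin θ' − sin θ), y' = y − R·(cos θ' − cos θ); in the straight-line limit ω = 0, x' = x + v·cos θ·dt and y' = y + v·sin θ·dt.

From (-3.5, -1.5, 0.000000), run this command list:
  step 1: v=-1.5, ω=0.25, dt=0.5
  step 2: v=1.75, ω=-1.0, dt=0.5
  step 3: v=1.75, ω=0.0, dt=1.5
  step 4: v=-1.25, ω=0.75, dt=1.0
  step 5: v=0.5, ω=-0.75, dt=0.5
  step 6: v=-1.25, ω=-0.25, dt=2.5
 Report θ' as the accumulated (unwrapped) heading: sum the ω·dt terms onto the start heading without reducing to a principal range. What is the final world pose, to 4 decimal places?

(-4.8485, -1.6247, -0.6250)

step 1: θ'=0.1250 (R=-6.0000) → pose (-4.2480, -1.5468, 0.1250)
step 2: θ'=-0.3750 (R=-1.7500) → pose (-3.3889, -1.6548, -0.3750)
step 3: θ'=-0.3750 (straight) → pose (-0.9463, -2.6162, -0.3750)
step 4: θ'=0.3750 (R=-1.6667) → pose (-2.1672, -2.6162, 0.3750)
step 5: θ'=0.0000 (R=-0.6667) → pose (-1.9230, -2.5699, 0.0000)
step 6: θ'=-0.6250 (R=5.0000) → pose (-4.8485, -1.6247, -0.6250)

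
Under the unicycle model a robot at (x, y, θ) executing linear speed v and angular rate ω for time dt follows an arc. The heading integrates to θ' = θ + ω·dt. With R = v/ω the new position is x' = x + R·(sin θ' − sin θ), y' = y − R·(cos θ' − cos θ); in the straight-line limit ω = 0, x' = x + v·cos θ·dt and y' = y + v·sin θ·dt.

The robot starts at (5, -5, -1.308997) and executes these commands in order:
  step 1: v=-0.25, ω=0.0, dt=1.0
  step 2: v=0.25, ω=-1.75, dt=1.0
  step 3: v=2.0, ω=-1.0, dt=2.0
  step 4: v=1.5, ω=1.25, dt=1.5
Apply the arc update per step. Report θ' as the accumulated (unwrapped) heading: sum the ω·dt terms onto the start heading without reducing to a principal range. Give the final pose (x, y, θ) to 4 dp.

step 1: θ'=-1.3090 (straight) → pose (4.9353, -4.7585, -1.3090)
step 2: θ'=-3.0590 (R=-0.1429) → pose (4.8091, -4.9379, -3.0590)
step 3: θ'=-5.0590 (R=-2.0000) → pose (2.7630, -2.2653, -5.0590)
step 4: θ'=-3.1840 (R=1.2000) → pose (1.6853, -0.6587, -3.1840)

(1.6853, -0.6587, -3.1840)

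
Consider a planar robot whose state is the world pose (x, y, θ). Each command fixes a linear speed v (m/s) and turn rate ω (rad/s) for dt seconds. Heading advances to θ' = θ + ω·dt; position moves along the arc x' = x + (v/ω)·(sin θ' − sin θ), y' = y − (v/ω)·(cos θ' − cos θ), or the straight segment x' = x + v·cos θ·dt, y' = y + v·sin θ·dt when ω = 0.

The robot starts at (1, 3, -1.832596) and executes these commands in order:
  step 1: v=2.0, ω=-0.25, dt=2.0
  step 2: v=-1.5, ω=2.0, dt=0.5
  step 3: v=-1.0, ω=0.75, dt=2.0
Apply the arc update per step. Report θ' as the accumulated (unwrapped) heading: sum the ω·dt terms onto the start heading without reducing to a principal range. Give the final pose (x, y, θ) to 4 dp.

(-2.2704, 1.2435, 0.1674)

step 1: θ'=-2.3326 (R=-8.0000) → pose (-0.9386, -0.4512, -2.3326)
step 2: θ'=-1.3326 (R=-0.7500) → pose (-0.7525, 0.2434, -1.3326)
step 3: θ'=0.1674 (R=-1.3333) → pose (-2.2704, 1.2435, 0.1674)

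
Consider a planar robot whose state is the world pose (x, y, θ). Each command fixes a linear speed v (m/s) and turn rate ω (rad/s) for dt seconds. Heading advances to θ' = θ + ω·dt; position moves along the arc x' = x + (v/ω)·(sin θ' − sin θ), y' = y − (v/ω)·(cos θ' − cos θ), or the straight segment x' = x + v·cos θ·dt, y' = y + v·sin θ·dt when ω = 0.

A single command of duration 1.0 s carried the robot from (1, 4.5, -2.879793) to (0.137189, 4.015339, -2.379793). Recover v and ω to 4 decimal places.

v = 1.0000, ω = 0.5000

Δθ = -2.379793 − -2.879793 = 0.500000
ω = Δθ/dt = 0.500000/1.0 = 0.5000
R = Δx/(sin θ' − sin θ) = 2.0000
v = R·ω = 2.0000·0.5000 = 1.0000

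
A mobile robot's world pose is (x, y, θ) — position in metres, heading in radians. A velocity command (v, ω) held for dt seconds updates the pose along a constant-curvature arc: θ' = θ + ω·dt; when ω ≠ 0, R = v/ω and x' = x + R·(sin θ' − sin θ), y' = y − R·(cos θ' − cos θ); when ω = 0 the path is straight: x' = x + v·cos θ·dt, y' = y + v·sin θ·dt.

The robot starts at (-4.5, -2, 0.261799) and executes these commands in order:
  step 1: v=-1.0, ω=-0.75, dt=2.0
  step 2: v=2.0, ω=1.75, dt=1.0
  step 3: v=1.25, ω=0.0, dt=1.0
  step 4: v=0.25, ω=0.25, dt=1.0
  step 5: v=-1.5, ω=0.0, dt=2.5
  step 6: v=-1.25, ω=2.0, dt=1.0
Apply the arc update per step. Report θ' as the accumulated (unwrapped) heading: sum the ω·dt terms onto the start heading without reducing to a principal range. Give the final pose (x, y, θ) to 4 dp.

step 1: θ'=-1.2382 (R=1.3333) → pose (-6.1054, -1.1474, -1.2382)
step 2: θ'=0.5118 (R=1.1429) → pose (-4.4654, -1.7707, 0.5118)
step 3: θ'=0.5118 (straight) → pose (-3.3756, -1.1585, 0.5118)
step 4: θ'=0.7618 (R=1.0000) → pose (-3.1751, -1.0103, 0.7618)
step 5: θ'=0.7618 (straight) → pose (-5.8886, -3.5986, 0.7618)
step 6: θ'=2.7618 (R=-0.6250) → pose (-5.6889, -4.6313, 2.7618)

(-5.6889, -4.6313, 2.7618)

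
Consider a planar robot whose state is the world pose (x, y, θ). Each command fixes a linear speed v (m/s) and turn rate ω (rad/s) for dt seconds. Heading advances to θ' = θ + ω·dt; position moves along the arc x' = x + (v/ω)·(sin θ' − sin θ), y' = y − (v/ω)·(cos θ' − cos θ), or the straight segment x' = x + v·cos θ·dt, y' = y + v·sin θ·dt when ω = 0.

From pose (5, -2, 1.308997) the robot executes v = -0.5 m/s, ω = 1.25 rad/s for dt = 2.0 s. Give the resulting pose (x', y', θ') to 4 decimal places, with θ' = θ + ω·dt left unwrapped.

(5.6340, -2.4177, 3.8090)

θ' = 1.3090 + 1.25·2.0 = 3.8090
R = v/ω = -0.5/1.25 = -0.4000
x' = 5 + -0.4000·(sin 3.8090 − sin 1.3090) = 5.6340
y' = -2 − -0.4000·(cos 3.8090 − cos 1.3090) = -2.4177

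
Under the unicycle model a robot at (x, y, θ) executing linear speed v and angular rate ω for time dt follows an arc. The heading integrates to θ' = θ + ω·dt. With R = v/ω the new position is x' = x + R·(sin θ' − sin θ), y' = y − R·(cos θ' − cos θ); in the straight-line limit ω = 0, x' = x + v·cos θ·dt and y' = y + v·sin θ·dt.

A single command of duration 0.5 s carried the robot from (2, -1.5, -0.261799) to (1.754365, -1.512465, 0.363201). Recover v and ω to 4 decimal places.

v = -0.5000, ω = 1.2500

Δθ = 0.363201 − -0.261799 = 0.625000
ω = Δθ/dt = 0.625000/0.5 = 1.2500
R = Δx/(sin θ' − sin θ) = -0.4000
v = R·ω = -0.4000·1.2500 = -0.5000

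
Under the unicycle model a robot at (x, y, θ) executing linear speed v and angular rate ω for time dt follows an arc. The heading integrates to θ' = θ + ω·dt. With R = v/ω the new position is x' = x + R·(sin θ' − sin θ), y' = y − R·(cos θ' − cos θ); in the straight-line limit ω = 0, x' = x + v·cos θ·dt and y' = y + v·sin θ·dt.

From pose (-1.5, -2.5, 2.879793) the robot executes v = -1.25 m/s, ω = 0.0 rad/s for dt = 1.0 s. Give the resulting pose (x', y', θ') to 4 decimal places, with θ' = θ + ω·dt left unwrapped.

θ' = 2.8798 + 0.0·1.0 = 2.8798
ω = 0 → straight: x' = -1.5 + -1.25·cos(2.8798)·1.0 = -0.2926
y' = -2.5 + -1.25·sin(2.8798)·1.0 = -2.8235

(-0.2926, -2.8235, 2.8798)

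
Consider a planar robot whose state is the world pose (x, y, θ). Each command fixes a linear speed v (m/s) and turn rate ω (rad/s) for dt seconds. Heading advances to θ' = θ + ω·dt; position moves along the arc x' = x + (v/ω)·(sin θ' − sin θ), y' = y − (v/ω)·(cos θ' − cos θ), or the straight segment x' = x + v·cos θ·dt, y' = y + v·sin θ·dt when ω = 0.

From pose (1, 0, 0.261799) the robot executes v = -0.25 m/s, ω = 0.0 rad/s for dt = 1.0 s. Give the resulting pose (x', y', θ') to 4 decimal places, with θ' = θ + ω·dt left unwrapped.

(0.7585, -0.0647, 0.2618)

θ' = 0.2618 + 0.0·1.0 = 0.2618
ω = 0 → straight: x' = 1 + -0.25·cos(0.2618)·1.0 = 0.7585
y' = 0 + -0.25·sin(0.2618)·1.0 = -0.0647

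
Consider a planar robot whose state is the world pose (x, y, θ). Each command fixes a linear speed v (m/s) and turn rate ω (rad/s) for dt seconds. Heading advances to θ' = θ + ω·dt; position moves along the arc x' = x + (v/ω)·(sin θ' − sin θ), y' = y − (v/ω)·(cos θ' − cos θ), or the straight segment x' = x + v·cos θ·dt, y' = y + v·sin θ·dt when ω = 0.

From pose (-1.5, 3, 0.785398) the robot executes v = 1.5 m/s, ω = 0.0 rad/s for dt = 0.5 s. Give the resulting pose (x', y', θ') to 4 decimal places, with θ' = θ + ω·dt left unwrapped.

(-0.9697, 3.5303, 0.7854)

θ' = 0.7854 + 0.0·0.5 = 0.7854
ω = 0 → straight: x' = -1.5 + 1.5·cos(0.7854)·0.5 = -0.9697
y' = 3 + 1.5·sin(0.7854)·0.5 = 3.5303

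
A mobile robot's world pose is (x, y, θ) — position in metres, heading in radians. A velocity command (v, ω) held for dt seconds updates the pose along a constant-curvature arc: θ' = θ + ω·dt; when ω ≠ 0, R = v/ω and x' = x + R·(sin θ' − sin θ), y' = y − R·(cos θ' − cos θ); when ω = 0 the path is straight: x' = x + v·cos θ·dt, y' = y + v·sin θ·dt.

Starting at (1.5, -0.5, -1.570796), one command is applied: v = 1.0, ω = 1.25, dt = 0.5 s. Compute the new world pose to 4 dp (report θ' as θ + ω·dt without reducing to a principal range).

θ' = -1.5708 + 1.25·0.5 = -0.9458
R = v/ω = 1.0/1.25 = 0.8000
x' = 1.5 + 0.8000·(sin -0.9458 − sin -1.5708) = 1.6512
y' = -0.5 − 0.8000·(cos -0.9458 − cos -1.5708) = -0.9681

(1.6512, -0.9681, -0.9458)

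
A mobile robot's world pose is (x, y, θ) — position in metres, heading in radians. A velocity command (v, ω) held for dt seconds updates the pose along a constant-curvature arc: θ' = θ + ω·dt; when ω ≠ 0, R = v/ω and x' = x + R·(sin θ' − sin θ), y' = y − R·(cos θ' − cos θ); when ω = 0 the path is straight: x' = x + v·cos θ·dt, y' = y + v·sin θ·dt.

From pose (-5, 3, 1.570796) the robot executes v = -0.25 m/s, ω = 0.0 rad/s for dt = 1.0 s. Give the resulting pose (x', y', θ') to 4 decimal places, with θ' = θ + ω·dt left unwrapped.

(-5.0000, 2.7500, 1.5708)

θ' = 1.5708 + 0.0·1.0 = 1.5708
ω = 0 → straight: x' = -5 + -0.25·cos(1.5708)·1.0 = -5.0000
y' = 3 + -0.25·sin(1.5708)·1.0 = 2.7500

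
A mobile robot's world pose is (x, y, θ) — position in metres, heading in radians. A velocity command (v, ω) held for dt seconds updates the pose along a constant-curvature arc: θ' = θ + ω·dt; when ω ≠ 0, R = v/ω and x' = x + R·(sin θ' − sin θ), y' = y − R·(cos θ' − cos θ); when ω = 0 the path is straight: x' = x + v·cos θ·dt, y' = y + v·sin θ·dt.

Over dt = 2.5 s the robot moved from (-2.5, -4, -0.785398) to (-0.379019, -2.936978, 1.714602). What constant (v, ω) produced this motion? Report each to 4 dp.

v = 1.2500, ω = 1.0000

Δθ = 1.714602 − -0.785398 = 2.500000
ω = Δθ/dt = 2.500000/2.5 = 1.0000
R = Δx/(sin θ' − sin θ) = 1.2500
v = R·ω = 1.2500·1.0000 = 1.2500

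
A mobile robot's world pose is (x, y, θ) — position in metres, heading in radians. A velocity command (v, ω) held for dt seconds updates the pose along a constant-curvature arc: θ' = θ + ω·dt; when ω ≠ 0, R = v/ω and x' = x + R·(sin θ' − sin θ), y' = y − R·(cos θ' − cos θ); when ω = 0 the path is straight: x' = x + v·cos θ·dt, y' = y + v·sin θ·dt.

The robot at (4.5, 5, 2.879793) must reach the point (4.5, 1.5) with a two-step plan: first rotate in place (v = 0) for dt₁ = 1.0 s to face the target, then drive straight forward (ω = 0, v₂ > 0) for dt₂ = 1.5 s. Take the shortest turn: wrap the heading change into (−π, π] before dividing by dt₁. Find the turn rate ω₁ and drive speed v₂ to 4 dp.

heading to target = atan2(1.5−5, 4.5−4.5) = -1.5708
Δθ = wrap(-1.5708 − 2.8798) = 1.8326; ω₁ = Δθ/dt₁ = 1.8326
distance = √((4.5−4.5)² + (1.5−5)²) = 3.5000; v₂ = distance/dt₂ = 2.3333

ω₁ = 1.8326, v₂ = 2.3333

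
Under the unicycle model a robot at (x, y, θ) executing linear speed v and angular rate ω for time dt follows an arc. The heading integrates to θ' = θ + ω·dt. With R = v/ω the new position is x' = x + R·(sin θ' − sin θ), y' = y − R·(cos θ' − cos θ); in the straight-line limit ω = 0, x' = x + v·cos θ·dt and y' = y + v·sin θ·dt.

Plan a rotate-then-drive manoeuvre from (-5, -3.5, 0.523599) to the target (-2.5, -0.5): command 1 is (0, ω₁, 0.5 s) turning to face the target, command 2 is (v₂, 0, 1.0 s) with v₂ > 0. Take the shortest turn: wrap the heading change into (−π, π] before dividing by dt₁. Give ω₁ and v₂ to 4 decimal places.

ω₁ = 0.7049, v₂ = 3.9051

heading to target = atan2(-0.5−-3.5, -2.5−-5) = 0.8761
Δθ = wrap(0.8761 − 0.5236) = 0.3525; ω₁ = Δθ/dt₁ = 0.7049
distance = √((-2.5−-5)² + (-0.5−-3.5)²) = 3.9051; v₂ = distance/dt₂ = 3.9051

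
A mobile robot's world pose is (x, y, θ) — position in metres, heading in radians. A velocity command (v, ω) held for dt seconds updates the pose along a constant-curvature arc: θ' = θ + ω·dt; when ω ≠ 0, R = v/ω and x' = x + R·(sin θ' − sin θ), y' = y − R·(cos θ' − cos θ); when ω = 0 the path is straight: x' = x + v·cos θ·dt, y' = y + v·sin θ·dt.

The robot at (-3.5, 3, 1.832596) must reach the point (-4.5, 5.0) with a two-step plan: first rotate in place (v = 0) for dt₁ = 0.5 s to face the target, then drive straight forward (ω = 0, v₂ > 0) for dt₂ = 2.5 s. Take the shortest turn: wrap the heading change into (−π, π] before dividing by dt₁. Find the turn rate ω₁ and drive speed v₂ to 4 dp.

heading to target = atan2(5−3, -4.5−-3.5) = 2.0344
Δθ = wrap(2.0344 − 1.8326) = 0.2018; ω₁ = Δθ/dt₁ = 0.4037
distance = √((-4.5−-3.5)² + (5−3)²) = 2.2361; v₂ = distance/dt₂ = 0.8944

ω₁ = 0.4037, v₂ = 0.8944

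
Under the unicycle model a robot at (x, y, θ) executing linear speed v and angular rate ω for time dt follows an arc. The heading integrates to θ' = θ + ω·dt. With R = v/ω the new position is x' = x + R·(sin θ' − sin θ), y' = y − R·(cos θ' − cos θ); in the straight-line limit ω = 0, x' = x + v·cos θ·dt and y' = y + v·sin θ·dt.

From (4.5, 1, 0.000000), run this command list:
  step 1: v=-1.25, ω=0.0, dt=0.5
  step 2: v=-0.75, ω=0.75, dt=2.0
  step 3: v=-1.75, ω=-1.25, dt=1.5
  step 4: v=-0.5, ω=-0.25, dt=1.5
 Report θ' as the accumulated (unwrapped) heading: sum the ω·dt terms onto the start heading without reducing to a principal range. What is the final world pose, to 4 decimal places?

(0.3375, -0.7353, -0.7500)

step 1: θ'=0.0000 (straight) → pose (3.8750, 1.0000, 0.0000)
step 2: θ'=1.5000 (R=-1.0000) → pose (2.8775, 0.0707, 1.5000)
step 3: θ'=-0.3750 (R=1.4000) → pose (0.9682, -1.1329, -0.3750)
step 4: θ'=-0.7500 (R=2.0000) → pose (0.3375, -0.7353, -0.7500)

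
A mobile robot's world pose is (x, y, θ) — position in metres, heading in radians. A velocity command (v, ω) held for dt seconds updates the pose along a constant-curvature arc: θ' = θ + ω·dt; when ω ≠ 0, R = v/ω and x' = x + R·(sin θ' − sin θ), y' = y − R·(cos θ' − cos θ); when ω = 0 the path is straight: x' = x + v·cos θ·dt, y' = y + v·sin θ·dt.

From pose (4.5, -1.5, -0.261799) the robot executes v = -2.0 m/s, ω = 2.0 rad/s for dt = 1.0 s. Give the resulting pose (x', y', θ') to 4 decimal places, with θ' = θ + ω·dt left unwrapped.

θ' = -0.2618 + 2.0·1.0 = 1.7382
R = v/ω = -2.0/2.0 = -1.0000
x' = 4.5 + -1.0000·(sin 1.7382 − sin -0.2618) = 3.2552
y' = -1.5 − -1.0000·(cos 1.7382 − cos -0.2618) = -2.6325

(3.2552, -2.6325, 1.7382)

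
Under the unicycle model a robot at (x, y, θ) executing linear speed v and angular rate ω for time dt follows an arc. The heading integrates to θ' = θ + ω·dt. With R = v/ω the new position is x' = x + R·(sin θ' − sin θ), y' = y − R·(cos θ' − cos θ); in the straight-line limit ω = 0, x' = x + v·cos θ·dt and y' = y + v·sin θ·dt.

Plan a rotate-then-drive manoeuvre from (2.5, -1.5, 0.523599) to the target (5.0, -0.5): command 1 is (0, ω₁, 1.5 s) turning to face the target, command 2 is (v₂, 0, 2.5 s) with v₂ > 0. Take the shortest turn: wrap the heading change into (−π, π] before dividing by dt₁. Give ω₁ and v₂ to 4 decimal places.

ω₁ = -0.0954, v₂ = 1.0770

heading to target = atan2(-0.5−-1.5, 5−2.5) = 0.3805
Δθ = wrap(0.3805 − 0.5236) = -0.1431; ω₁ = Δθ/dt₁ = -0.0954
distance = √((5−2.5)² + (-0.5−-1.5)²) = 2.6926; v₂ = distance/dt₂ = 1.0770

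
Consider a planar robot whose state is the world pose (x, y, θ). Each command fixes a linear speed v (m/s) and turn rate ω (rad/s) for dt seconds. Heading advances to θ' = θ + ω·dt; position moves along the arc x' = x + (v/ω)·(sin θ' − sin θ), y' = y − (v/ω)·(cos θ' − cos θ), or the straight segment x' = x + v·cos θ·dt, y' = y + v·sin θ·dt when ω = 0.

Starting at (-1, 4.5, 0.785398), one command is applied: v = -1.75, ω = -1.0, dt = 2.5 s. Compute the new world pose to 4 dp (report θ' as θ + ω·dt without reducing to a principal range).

θ' = 0.7854 + -1.0·2.5 = -1.7146
R = v/ω = -1.75/-1.0 = 1.7500
x' = -1 + 1.7500·(sin -1.7146 − sin 0.7854) = -3.9694
y' = 4.5 − 1.7500·(cos -1.7146 − cos 0.7854) = 5.9882

(-3.9694, 5.9882, -1.7146)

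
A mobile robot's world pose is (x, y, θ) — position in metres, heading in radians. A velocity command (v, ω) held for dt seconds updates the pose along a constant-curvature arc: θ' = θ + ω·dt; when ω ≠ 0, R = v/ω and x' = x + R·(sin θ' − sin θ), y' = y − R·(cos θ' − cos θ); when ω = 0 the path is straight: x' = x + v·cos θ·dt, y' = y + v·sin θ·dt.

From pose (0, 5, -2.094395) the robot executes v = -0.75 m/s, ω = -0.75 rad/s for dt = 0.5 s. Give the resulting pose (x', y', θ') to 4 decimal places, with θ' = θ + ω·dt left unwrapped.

θ' = -2.0944 + -0.75·0.5 = -2.4694
R = v/ω = -0.75/-0.75 = 1.0000
x' = 0 + 1.0000·(sin -2.4694 − sin -2.0944) = 0.2433
y' = 5 − 1.0000·(cos -2.4694 − cos -2.0944) = 5.2825

(0.2433, 5.2825, -2.4694)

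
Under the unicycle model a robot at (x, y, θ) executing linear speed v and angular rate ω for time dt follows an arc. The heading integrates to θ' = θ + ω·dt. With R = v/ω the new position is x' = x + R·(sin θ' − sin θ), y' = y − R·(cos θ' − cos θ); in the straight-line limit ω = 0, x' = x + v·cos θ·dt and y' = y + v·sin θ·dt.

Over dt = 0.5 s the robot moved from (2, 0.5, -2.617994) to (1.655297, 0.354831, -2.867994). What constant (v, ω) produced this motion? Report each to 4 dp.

v = 0.7500, ω = -0.5000

Δθ = -2.867994 − -2.617994 = -0.250000
ω = Δθ/dt = -0.250000/0.5 = -0.5000
R = Δx/(sin θ' − sin θ) = -1.5000
v = R·ω = -1.5000·-0.5000 = 0.7500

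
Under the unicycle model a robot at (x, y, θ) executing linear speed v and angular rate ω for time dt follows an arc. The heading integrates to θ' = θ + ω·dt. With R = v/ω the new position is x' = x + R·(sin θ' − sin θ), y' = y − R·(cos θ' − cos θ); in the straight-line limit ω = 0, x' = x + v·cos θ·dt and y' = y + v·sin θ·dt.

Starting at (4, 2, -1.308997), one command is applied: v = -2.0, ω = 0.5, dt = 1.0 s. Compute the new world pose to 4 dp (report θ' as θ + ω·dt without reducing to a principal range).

(3.0307, 3.7256, -0.8090)

θ' = -1.3090 + 0.5·1.0 = -0.8090
R = v/ω = -2.0/0.5 = -4.0000
x' = 4 + -4.0000·(sin -0.8090 − sin -1.3090) = 3.0307
y' = 2 − -4.0000·(cos -0.8090 − cos -1.3090) = 3.7256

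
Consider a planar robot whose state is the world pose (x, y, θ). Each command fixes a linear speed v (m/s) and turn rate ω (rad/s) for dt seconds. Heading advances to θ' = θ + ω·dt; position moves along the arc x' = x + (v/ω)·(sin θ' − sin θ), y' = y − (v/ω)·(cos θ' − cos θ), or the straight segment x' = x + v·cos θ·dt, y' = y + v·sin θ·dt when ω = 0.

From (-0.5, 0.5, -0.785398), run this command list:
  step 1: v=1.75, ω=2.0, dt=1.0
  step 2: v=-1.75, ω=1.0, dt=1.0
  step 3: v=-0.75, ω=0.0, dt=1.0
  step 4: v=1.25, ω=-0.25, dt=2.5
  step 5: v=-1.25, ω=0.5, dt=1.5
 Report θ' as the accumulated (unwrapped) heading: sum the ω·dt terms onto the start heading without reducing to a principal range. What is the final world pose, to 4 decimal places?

(1.3321, -0.2309, 2.3396)

step 1: θ'=1.2146 (R=0.8750) → pose (0.9388, 0.8136, 1.2146)
step 2: θ'=2.2146 (R=-1.7500) → pose (1.1793, -0.8471, 2.2146)
step 3: θ'=2.2146 (straight) → pose (1.6295, -1.4469, 2.2146)
step 4: θ'=1.5896 (R=-5.0000) → pose (0.6294, 1.4603, 1.5896)
step 5: θ'=2.3396 (R=-2.5000) → pose (1.3321, -0.2309, 2.3396)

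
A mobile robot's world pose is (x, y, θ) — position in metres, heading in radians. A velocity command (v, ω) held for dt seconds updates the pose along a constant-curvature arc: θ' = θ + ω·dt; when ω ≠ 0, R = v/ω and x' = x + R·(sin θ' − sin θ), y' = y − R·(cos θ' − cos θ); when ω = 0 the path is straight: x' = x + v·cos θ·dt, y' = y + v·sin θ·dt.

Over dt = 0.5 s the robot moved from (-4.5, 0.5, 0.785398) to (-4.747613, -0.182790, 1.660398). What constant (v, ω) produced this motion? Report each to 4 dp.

Δθ = 1.660398 − 0.785398 = 0.875000
ω = Δθ/dt = 0.875000/0.5 = 1.7500
R = −Δy/(cos θ' − cos θ) = -0.8571
v = R·ω = -0.8571·1.7500 = -1.5000

v = -1.5000, ω = 1.7500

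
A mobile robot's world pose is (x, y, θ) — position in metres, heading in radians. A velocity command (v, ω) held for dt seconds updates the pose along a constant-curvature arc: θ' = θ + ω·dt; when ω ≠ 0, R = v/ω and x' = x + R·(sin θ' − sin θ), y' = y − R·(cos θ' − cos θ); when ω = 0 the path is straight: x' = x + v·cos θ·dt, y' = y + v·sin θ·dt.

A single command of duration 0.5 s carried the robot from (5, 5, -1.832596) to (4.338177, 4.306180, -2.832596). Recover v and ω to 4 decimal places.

Δθ = -2.832596 − -1.832596 = -1.000000
ω = Δθ/dt = -1.000000/0.5 = -2.0000
R = −Δy/(cos θ' − cos θ) = -1.0000
v = R·ω = -1.0000·-2.0000 = 2.0000

v = 2.0000, ω = -2.0000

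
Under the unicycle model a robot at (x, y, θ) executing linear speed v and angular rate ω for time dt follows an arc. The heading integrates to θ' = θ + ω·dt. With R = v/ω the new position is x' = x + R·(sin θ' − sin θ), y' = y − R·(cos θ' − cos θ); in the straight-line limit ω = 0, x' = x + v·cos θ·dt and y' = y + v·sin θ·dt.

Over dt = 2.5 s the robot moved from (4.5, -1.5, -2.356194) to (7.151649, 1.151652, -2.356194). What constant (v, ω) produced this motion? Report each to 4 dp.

v = -1.5000, ω = 0.0000

Δθ = -2.356194 − -2.356194 = 0.000000
ω = Δθ/dt = 0.000000/2.5 = 0.0000
ω = 0 → v = (Δx·cos θ + Δy·sin θ)/dt = -1.5000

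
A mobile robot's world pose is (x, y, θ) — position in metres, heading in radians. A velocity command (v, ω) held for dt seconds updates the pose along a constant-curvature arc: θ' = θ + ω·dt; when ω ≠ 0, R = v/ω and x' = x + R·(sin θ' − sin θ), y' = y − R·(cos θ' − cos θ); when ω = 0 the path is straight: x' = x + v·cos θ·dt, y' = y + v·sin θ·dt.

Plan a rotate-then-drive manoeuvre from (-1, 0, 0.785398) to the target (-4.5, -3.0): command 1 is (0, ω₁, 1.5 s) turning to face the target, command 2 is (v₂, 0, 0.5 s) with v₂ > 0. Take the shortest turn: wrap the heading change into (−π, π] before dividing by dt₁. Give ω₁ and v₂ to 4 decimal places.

heading to target = atan2(-3−0, -4.5−-1) = -2.4330
Δθ = wrap(-2.4330 − 0.7854) = 3.0648; ω₁ = Δθ/dt₁ = 2.0432
distance = √((-4.5−-1)² + (-3−0)²) = 4.6098; v₂ = distance/dt₂ = 9.2195

ω₁ = 2.0432, v₂ = 9.2195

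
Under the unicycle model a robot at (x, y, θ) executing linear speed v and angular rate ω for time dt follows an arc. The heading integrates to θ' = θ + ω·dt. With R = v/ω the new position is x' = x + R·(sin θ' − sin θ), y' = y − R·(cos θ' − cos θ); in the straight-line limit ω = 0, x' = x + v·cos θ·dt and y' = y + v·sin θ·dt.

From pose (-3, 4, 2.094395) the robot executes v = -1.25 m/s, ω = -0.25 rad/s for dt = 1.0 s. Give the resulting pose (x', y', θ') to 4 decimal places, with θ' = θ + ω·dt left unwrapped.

θ' = 2.0944 + -0.25·1.0 = 1.8444
R = v/ω = -1.25/-0.25 = 5.0000
x' = -3 + 5.0000·(sin 1.8444 − sin 2.0944) = -2.5161
y' = 4 − 5.0000·(cos 1.8444 − cos 2.0944) = 2.8510

(-2.5161, 2.8510, 1.8444)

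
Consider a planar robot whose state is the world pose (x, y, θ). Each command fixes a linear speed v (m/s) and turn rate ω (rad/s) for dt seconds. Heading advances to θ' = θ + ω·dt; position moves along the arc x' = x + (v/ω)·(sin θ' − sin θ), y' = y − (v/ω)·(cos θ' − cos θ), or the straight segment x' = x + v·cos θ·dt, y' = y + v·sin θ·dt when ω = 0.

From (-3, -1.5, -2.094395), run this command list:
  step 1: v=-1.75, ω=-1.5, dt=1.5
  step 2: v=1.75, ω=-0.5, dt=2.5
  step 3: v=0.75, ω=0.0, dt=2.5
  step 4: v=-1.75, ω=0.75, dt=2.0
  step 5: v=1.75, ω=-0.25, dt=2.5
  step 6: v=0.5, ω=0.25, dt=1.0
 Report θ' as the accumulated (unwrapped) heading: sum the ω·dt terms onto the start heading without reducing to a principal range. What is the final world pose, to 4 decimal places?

step 1: θ'=-4.3444 (R=1.1667) → pose (-0.9011, -1.6636, -4.3444)
step 2: θ'=-5.5944 (R=-3.5000) → pose (0.1400, 2.2975, -5.5944)
step 3: θ'=-5.5944 (straight) → pose (1.5875, 3.4893, -5.5944)
step 4: θ'=-4.0944 (R=-2.3333) → pose (1.1688, 0.3360, -4.0944)
step 5: θ'=-4.7194 (R=-7.0000) → pose (-0.1257, 4.4408, -4.7194)
step 6: θ'=-4.4694 (R=2.0000) → pose (-0.1844, 4.9361, -4.4694)

(-0.1844, 4.9361, -4.4694)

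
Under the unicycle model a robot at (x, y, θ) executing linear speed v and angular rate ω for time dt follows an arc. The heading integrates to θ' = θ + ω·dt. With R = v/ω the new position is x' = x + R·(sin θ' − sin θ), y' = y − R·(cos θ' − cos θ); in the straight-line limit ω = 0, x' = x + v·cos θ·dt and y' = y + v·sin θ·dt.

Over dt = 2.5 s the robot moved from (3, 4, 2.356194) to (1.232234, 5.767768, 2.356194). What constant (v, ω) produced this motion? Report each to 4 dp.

Δθ = 2.356194 − 2.356194 = 0.000000
ω = Δθ/dt = 0.000000/2.5 = 0.0000
ω = 0 → v = (Δx·cos θ + Δy·sin θ)/dt = 1.0000

v = 1.0000, ω = 0.0000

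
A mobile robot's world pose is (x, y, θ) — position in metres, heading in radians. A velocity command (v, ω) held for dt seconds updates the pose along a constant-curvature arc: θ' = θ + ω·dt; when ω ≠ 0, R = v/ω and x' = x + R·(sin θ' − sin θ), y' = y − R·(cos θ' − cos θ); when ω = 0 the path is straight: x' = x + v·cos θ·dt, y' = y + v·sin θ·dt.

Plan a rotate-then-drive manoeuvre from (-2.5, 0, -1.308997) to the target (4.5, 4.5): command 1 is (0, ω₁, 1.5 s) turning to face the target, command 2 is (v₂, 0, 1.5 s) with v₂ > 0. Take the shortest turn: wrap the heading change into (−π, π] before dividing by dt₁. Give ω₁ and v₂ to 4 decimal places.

ω₁ = 1.2536, v₂ = 5.5478

heading to target = atan2(4.5−0, 4.5−-2.5) = 0.5713
Δθ = wrap(0.5713 − -1.3090) = 1.8803; ω₁ = Δθ/dt₁ = 1.2536
distance = √((4.5−-2.5)² + (4.5−0)²) = 8.3217; v₂ = distance/dt₂ = 5.5478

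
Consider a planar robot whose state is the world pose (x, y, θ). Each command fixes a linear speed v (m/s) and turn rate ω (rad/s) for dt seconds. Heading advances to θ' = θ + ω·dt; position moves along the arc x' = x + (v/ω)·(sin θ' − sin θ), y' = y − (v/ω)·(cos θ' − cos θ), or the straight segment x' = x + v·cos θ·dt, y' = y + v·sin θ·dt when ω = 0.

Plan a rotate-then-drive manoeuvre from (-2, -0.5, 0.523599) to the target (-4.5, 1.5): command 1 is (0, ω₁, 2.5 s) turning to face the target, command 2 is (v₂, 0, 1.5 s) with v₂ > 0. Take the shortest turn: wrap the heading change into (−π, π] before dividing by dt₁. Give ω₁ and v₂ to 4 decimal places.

ω₁ = 0.7773, v₂ = 2.1344

heading to target = atan2(1.5−-0.5, -4.5−-2) = 2.4669
Δθ = wrap(2.4669 − 0.5236) = 1.9433; ω₁ = Δθ/dt₁ = 0.7773
distance = √((-4.5−-2)² + (1.5−-0.5)²) = 3.2016; v₂ = distance/dt₂ = 2.1344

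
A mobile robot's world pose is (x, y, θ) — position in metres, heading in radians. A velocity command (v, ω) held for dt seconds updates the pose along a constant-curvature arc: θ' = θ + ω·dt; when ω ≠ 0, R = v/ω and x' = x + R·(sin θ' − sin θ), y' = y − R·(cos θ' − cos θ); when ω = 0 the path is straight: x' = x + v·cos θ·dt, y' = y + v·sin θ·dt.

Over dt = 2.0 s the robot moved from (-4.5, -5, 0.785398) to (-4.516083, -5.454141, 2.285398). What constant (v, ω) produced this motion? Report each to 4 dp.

v = -0.2500, ω = 0.7500

Δθ = 2.285398 − 0.785398 = 1.500000
ω = Δθ/dt = 1.500000/2.0 = 0.7500
R = −Δy/(cos θ' − cos θ) = -0.3333
v = R·ω = -0.3333·0.7500 = -0.2500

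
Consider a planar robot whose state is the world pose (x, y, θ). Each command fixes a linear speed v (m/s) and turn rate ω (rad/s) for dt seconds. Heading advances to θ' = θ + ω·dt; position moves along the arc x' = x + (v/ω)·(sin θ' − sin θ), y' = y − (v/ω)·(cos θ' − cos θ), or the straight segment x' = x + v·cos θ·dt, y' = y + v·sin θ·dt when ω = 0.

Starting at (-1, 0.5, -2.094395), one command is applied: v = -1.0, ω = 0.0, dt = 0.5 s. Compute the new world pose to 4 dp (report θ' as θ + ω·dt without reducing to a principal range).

θ' = -2.0944 + 0.0·0.5 = -2.0944
ω = 0 → straight: x' = -1 + -1.0·cos(-2.0944)·0.5 = -0.7500
y' = 0.5 + -1.0·sin(-2.0944)·0.5 = 0.9330

(-0.7500, 0.9330, -2.0944)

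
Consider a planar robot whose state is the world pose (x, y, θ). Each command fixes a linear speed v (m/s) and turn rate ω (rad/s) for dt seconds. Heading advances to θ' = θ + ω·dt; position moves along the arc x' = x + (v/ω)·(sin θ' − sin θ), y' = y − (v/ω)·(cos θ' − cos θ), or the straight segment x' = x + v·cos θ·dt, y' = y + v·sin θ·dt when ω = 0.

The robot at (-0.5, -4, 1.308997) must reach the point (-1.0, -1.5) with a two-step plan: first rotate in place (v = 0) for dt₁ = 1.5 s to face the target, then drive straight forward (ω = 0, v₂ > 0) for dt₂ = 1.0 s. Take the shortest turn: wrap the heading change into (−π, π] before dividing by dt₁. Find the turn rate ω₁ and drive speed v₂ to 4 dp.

ω₁ = 0.3061, v₂ = 2.5495

heading to target = atan2(-1.5−-4, -1−-0.5) = 1.7682
Δθ = wrap(1.7682 − 1.3090) = 0.4592; ω₁ = Δθ/dt₁ = 0.3061
distance = √((-1−-0.5)² + (-1.5−-4)²) = 2.5495; v₂ = distance/dt₂ = 2.5495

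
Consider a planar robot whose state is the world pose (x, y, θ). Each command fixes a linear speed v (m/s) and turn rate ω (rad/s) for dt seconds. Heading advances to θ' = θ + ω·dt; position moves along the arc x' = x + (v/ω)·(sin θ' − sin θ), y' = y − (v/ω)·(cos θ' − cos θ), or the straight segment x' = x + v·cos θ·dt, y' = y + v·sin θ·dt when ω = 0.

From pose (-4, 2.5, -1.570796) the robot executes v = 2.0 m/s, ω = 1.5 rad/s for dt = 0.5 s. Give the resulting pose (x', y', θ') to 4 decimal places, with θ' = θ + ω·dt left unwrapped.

θ' = -1.5708 + 1.5·0.5 = -0.8208
R = v/ω = 2.0/1.5 = 1.3333
x' = -4 + 1.3333·(sin -0.8208 − sin -1.5708) = -3.6423
y' = 2.5 − 1.3333·(cos -0.8208 − cos -1.5708) = 1.5911

(-3.6423, 1.5911, -0.8208)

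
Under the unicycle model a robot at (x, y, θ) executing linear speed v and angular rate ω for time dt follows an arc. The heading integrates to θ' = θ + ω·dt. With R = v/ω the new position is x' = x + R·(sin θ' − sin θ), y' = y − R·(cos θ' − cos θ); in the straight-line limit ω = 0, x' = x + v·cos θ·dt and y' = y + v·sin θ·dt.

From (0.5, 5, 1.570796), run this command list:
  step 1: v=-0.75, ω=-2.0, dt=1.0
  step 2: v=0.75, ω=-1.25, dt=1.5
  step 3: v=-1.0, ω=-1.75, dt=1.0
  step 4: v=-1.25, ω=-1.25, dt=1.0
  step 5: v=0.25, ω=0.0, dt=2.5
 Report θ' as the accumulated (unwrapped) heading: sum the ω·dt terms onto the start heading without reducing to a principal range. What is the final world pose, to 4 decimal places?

(1.4291, 3.0280, -5.3042)

step 1: θ'=-0.4292 (R=0.3750) → pose (-0.0311, 4.6590, -0.4292)
step 2: θ'=-2.3042 (R=-0.6000) → pose (0.1650, 3.7118, -2.3042)
step 3: θ'=-4.0542 (R=0.5714) → pose (1.0416, 3.6788, -4.0542)
step 4: θ'=-5.3042 (R=1.0000) → pose (1.0804, 2.5093, -5.3042)
step 5: θ'=-5.3042 (straight) → pose (1.4291, 3.0280, -5.3042)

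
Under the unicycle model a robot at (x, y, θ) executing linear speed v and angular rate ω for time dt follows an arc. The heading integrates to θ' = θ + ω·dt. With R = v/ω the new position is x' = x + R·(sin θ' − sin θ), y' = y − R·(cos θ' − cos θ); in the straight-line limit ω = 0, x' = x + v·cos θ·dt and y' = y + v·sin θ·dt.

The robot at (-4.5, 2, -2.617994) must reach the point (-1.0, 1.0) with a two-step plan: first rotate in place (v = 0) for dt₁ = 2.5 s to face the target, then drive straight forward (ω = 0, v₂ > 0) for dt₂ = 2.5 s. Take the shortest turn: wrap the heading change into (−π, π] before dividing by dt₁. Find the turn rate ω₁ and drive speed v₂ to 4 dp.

heading to target = atan2(1−2, -1−-4.5) = -0.2783
Δθ = wrap(-0.2783 − -2.6180) = 2.3397; ω₁ = Δθ/dt₁ = 0.9359
distance = √((-1−-4.5)² + (1−2)²) = 3.6401; v₂ = distance/dt₂ = 1.4560

ω₁ = 0.9359, v₂ = 1.4560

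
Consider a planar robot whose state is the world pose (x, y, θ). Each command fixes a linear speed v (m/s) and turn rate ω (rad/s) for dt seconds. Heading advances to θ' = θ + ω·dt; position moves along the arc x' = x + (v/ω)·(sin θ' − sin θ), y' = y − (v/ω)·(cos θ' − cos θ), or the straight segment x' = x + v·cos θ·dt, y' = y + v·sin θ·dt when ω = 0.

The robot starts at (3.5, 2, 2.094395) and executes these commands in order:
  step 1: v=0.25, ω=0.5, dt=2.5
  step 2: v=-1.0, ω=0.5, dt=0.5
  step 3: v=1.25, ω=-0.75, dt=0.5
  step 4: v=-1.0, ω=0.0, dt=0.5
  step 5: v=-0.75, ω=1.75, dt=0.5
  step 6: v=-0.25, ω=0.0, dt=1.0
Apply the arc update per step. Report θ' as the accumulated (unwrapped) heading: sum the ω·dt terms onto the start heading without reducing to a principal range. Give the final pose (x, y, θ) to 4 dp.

step 1: θ'=3.3444 (R=0.5000) → pose (2.9663, 2.2398, 3.3444)
step 2: θ'=3.5944 (R=-2.0000) → pose (3.4384, 2.4003, 3.5944)
step 3: θ'=3.2194 (R=-1.6667) → pose (2.8388, 2.2374, 3.2194)
step 4: θ'=3.2194 (straight) → pose (3.3373, 2.2763, 3.2194)
step 5: θ'=4.0944 (R=-0.4286) → pose (3.6533, 2.4552, 4.0944)
step 6: θ'=4.0944 (straight) → pose (3.7981, 2.6590, 4.0944)

(3.7981, 2.6590, 4.0944)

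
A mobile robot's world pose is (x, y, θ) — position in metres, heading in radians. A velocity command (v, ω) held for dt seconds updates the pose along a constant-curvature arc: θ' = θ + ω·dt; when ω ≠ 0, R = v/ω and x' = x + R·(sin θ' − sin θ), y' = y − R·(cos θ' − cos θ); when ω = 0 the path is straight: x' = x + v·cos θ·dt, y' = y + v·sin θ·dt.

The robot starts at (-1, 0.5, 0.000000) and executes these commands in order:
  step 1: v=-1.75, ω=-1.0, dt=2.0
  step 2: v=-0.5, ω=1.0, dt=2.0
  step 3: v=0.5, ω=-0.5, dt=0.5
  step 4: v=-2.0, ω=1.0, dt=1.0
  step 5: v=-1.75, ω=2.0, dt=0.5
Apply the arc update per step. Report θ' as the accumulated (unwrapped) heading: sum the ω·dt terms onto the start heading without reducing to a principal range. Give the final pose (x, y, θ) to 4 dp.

(-4.9212, 2.3846, 1.7500)

step 1: θ'=-2.0000 (R=1.7500) → pose (-2.5913, 2.9783, -2.0000)
step 2: θ'=0.0000 (R=-0.5000) → pose (-3.0459, 3.6863, 0.0000)
step 3: θ'=-0.2500 (R=-1.0000) → pose (-2.7985, 3.6552, -0.2500)
step 4: θ'=0.7500 (R=-2.0000) → pose (-4.6566, 3.1808, 0.7500)
step 5: θ'=1.7500 (R=-0.8750) → pose (-4.9212, 2.3846, 1.7500)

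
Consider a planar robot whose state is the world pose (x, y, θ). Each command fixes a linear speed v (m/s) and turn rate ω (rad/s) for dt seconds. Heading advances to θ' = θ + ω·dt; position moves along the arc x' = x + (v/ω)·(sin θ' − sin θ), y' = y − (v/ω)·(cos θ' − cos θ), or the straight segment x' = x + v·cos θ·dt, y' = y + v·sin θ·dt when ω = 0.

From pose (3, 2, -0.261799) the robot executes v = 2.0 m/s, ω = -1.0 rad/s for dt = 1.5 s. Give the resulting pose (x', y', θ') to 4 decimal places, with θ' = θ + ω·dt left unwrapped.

θ' = -0.2618 + -1.0·1.5 = -1.7618
R = v/ω = 2.0/-1.0 = -2.0000
x' = 3 + -2.0000·(sin -1.7618 − sin -0.2618) = 4.4460
y' = 2 − -2.0000·(cos -1.7618 − cos -0.2618) = -0.3115

(4.4460, -0.3115, -1.7618)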